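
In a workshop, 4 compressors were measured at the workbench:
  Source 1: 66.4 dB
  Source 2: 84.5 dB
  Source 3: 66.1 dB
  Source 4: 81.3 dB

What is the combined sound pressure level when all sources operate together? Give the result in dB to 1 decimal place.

Converting to relative power and adding: 10^(66.4/10) + 10^(84.5/10) + 10^(66.1/10) + 10^(81.3/10) = 4.252e+08.
Combined level = 10 log₁₀(4.252e+08) = 86.3 dB.

86.3 dB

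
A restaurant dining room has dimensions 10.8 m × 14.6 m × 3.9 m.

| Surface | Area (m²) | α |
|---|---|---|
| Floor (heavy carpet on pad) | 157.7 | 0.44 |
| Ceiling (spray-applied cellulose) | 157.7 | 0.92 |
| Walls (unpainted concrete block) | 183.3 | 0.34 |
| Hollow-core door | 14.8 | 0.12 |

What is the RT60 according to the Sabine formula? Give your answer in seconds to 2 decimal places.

Total absorption A = 157.7·0.44 + 157.7·0.92 + 183.3·0.34 + 14.8·0.12
  = 69.388 + 145.084 + 62.322 + 1.776 = 278.570 m² sabins.
Volume V = 10.8 × 14.6 × 3.9 = 614.952 m³.
T = 0.161 V/A = 0.161·614.952/278.570 = 0.36 s.

0.36 s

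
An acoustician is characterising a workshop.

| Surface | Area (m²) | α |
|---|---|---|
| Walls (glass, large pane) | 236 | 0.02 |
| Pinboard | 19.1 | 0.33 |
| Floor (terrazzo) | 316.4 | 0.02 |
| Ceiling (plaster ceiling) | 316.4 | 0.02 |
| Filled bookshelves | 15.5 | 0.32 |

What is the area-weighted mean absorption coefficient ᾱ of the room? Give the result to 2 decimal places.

Total surface area S = 903.4 m².
Σ(Sᵢαᵢ) = 236*0.02 + 19.1*0.33 + 316.4*0.02 + 316.4*0.02 + 15.5*0.32 = 28.639.
ᾱ = A/S = 0.03.

0.03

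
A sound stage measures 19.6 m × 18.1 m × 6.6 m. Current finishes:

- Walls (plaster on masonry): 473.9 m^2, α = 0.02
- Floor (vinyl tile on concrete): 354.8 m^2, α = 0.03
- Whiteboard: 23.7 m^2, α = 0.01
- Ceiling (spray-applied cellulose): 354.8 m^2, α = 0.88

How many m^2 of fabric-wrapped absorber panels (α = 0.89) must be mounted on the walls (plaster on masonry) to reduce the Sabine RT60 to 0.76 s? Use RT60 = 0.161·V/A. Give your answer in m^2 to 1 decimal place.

Total absorption A₁ = 473.9*0.02 + 354.8*0.03 + 23.7*0.01 + 354.8*0.88
  = 9.478 + 10.644 + 0.237 + 312.224 = 332.583 m^2 sabins.
V = 2341.416 m³. Target absorption A₂ = 0.161 × 2341.416 / 0.76 = 496.010 sabins.
Absorption to add: 496.010 − 332.583 = 163.427 sabins.
Each m^2 of panel replacing the walls (plaster on masonry) adds (0.89 − 0.02) = 0.87 sabins.
Panel area = 163.427 / 0.87 = 187.8 m^2.

187.8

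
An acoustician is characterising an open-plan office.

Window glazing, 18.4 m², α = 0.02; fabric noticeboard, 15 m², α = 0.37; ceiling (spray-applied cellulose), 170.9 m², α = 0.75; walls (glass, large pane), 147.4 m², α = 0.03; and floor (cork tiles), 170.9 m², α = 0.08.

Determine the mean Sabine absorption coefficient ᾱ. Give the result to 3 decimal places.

0.291

S = Σ Sᵢ = 18.4 + 15 + 170.9 + 147.4 + 170.9 = 522.6 m².
A = 18.4·0.02 + 15·0.37 + 170.9·0.75 + 147.4·0.03 + 170.9·0.08 = 152.187 sabins.
ᾱ = 152.187 / 522.6 = 0.291.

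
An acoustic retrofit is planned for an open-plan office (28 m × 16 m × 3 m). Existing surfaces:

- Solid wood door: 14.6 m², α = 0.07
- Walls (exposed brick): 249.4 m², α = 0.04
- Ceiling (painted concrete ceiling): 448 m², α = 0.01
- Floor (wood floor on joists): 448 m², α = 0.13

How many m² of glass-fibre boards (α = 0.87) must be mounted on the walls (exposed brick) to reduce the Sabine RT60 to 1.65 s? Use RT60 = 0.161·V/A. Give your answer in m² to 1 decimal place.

Equivalent absorption area: A₁ = 14.6*0.07 + 249.4*0.04 + 448*0.01 + 448*0.13 = 73.718 m².
V = 1344 m³. Target absorption A₂ = 0.161 × 1344 / 1.65 = 131.142 sabins.
Absorption to add: 131.142 − 73.718 = 57.424 sabins.
Net gain per m²: Δα = 0.87 − 0.04 = 0.83.
Area = ΔA/Δα = 57.424/0.83 = 69.2 m².

69.2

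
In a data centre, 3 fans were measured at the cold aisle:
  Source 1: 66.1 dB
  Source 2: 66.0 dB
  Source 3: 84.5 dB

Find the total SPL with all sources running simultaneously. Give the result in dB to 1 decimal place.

Sum in the linear (power) domain: Σ 10^(Lᵢ/10) = 10^(66.1/10) + 10^(66.0/10) + 10^(84.5/10) = 2.899e+08.
Back to dB: 10·log₁₀ Σ = 84.6 dB.

84.6 dB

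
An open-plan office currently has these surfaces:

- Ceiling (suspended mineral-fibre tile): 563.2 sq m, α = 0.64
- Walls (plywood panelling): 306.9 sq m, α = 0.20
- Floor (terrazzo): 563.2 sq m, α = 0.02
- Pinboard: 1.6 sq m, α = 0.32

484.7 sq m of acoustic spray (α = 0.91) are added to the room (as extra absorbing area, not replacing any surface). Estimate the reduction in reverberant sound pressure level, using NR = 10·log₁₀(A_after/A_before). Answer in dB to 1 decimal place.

3.0 dB

Equivalent absorption area: A_before = 563.2×0.64 + 306.9×0.20 + 563.2×0.02 + 1.6×0.32 = 433.604 sq m.
Added absorption = 484.7 × 0.91 = 441.077 sabins.
A_after = 433.604 + 441.077 = 874.681 sabins.
NR = 10·log₁₀(874.681/433.604) = 3.0 dB.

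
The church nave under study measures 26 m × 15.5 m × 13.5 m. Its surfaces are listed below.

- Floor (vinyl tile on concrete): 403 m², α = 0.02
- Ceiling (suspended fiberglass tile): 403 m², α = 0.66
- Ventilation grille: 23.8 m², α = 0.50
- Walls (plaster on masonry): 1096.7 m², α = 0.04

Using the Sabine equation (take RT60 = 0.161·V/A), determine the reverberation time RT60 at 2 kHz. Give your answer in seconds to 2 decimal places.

Equivalent absorption area: A = 403*0.02 + 403*0.66 + 23.8*0.50 + 1096.7*0.04 = 329.808 m².
Volume V = 26 × 15.5 × 13.5 = 5440.5 m³.
RT60 = 0.161 · V / A = 0.161 × 5440.5 / 329.808 = 2.66 s.

2.66 seconds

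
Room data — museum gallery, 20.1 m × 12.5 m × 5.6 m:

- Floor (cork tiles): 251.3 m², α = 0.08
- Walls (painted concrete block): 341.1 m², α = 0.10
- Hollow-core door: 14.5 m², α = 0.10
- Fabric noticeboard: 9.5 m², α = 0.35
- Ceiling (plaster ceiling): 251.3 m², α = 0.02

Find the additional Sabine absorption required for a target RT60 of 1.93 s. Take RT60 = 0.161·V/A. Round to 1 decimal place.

Summing Sᵢαᵢ: 20.104 + 34.110 + 1.450 + 3.325 + 5.026 → A₁ = 64.015 sabins.
Target A₂ = 0.161·1407/1.93 = 117.372 sabins (V = 1407 m³).
ΔA = A₂ − A₁ = 117.372 − 64.015 = 53.4 sabins.

53.4 sabins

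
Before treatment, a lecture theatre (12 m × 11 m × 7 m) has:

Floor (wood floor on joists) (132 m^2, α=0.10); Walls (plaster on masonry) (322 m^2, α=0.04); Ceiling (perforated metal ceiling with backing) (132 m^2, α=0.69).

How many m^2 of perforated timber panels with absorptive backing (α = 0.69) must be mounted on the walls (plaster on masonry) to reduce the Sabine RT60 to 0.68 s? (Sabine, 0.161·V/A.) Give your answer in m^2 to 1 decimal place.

A₁ = Σ Sᵢαᵢ = 132*0.10 + 322*0.04 + 132*0.69 = 117.160 sabins.
V = 924 m³. Target absorption A₂ = 0.161 × 924 / 0.68 = 218.771 sabins.
ΔA needed = 218.771 − 117.160 = 101.611 sabins.
Net gain per m^2: Δα = 0.69 − 0.04 = 0.65.
Panel area = 101.611 / 0.65 = 156.3 m^2.

156.3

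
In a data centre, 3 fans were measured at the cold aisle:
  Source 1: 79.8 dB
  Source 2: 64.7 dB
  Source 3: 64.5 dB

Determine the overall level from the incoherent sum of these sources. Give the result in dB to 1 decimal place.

Converting to relative power and adding: 10^(79.8/10) + 10^(64.7/10) + 10^(64.5/10) = 1.013e+08.
Back to dB: 10·log₁₀ Σ = 80.1 dB.

80.1 dB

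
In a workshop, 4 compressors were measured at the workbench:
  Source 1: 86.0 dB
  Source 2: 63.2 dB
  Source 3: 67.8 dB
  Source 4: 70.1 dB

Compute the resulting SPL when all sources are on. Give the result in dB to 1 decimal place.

Sum in the linear (power) domain: Σ 10^(Lᵢ/10) = 10^(86.0/10) + 10^(63.2/10) + 10^(67.8/10) + 10^(70.1/10) = 4.165e+08.
Back to dB: 10·log₁₀ Σ = 86.2 dB.

86.2 dB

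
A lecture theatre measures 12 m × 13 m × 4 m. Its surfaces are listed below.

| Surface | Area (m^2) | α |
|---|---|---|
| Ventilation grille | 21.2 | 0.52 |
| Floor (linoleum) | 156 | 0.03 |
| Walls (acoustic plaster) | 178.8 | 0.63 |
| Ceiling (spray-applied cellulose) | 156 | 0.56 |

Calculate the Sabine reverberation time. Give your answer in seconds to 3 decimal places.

A = Σ Sᵢαᵢ = 21.2*0.52 + 156*0.03 + 178.8*0.63 + 156*0.56 = 215.708 sabins.
V = 12·13·4 = 624 m³.
RT60 = 0.161 · V / A = 0.161 × 624 / 215.708 = 0.466 s.

0.466 sec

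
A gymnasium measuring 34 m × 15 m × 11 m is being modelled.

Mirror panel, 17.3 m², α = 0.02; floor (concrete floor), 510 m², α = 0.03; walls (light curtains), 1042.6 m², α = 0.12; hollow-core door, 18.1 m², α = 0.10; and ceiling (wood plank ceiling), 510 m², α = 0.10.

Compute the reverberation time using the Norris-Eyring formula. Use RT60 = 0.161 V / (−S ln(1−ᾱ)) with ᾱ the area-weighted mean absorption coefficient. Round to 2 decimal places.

S = Σ Sᵢ = 2098.0 m².
Absorption A = 17.3·0.02 + 510·0.03 + 1042.6·0.12 + 18.1·0.10 + 510·0.10 = 193.568 sabins.
ᾱ = 193.568 / 2098.0 = 0.0923.
Eyring denominator: −S ln(1−ᾱ) = 203.173.
V = 34 × 15 × 11 = 5610 m³.
T = 0.161·V/[−S·ln(1−ᾱ)] = 0.161·5610/203.173 = 4.45 s.

4.45 s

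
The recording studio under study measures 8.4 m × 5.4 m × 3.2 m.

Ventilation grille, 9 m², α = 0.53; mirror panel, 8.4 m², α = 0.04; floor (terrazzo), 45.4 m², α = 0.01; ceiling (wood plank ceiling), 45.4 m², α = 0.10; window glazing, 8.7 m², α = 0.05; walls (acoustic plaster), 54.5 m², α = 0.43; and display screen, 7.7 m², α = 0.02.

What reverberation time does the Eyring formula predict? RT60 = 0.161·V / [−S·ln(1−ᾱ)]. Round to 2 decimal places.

S = Σ Sᵢ = 179.1 m².
Absorption A = 9×0.53 + 8.4×0.04 + 45.4×0.01 + 45.4×0.10 + 8.7×0.05 + 54.5×0.43 + 7.7×0.02 = 34.124 sabins.
ᾱ = 34.124 / 179.1 = 0.1905.
−S·ln(1−ᾱ) = −179.1 × ln(1 − 0.1905) = 37.851.
V = 8.4 × 5.4 × 3.2 = 145.152 m³.
RT60 = 0.161 × 145.152 / 37.851 = 0.62 s.

0.62 seconds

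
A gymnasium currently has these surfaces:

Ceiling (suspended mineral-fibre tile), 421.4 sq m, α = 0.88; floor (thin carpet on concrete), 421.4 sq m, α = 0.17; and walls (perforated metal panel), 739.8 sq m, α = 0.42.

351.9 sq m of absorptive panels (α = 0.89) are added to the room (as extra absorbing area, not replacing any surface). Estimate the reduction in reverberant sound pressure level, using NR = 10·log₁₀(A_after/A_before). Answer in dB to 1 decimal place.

A_before = Σ Sᵢαᵢ = 421.4*0.88 + 421.4*0.17 + 739.8*0.42 = 753.186 sabins.
Treatment contributes 351.9·0.89 = 313.191 sabins.
A_after = 753.186 + 313.191 = 1066.377 sabins.
NR = 10·log₁₀(1066.377/753.186) = 1.5 dB.

1.5 dB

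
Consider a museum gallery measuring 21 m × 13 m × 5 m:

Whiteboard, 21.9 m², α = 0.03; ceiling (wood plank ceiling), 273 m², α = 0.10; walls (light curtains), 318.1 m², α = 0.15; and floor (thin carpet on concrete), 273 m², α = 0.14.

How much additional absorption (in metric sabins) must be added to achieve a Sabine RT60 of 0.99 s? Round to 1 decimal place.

Summing Sᵢαᵢ: 0.657 + 27.300 + 47.715 + 38.220 → A₁ = 113.892 sabins.
Target A₂ = 0.161·1365/0.99 = 221.985 sabins (V = 1365 m³).
Additional absorption ΔA = 221.985 − 113.892 = 108.1 sabins.

108.1 sabins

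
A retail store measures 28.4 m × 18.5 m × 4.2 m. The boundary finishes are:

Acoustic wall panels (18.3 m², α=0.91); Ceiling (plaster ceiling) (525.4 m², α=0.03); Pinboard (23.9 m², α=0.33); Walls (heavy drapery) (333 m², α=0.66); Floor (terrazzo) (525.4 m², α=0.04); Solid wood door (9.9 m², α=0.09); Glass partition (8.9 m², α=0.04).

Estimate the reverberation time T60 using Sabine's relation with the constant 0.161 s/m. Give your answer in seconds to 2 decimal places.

Equivalent absorption area: A = 18.3*0.91 + 525.4*0.03 + 23.9*0.33 + 333*0.66 + 525.4*0.04 + 9.9*0.09 + 8.9*0.04 = 282.345 m².
Volume V = 28.4 × 18.5 × 4.2 = 2206.68 m³.
RT60 = 0.161 · V / A = 0.161 × 2206.68 / 282.345 = 1.26 s.

1.26 seconds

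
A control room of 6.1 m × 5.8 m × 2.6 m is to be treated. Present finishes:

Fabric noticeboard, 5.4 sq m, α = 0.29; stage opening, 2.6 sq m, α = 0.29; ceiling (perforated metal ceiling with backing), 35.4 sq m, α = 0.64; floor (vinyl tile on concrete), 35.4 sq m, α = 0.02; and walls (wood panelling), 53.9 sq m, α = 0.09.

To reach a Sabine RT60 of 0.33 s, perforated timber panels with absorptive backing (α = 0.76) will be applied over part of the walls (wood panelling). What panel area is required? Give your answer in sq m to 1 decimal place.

21.4

A₁ = Σ Sᵢαᵢ = 5.4×0.29 + 2.6×0.29 + 35.4×0.64 + 35.4×0.02 + 53.9×0.09 = 30.535 sabins.
Required A₂ = 0.161·91.988/0.33 = 44.879 sabins.
ΔA needed = 44.879 − 30.535 = 14.344 sabins.
Each sq m of panel replacing the walls (wood panelling) adds (0.76 − 0.09) = 0.67 sabins.
Panel area = 14.344 / 0.67 = 21.4 sq m.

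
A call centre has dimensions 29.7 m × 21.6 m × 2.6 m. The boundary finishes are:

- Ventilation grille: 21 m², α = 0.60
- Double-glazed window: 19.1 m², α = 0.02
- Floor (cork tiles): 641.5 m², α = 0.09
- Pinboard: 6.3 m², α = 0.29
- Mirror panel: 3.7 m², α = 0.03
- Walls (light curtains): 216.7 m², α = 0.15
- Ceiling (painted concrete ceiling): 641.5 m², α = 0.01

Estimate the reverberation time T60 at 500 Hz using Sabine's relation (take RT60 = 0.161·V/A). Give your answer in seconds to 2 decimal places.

Summing Sᵢαᵢ: 12.600 + 0.382 + 57.735 + 1.827 + 0.111 + 32.505 + 6.415 → A = 111.575 sabins.
Room volume: 1667.952 m³.
T = 0.161 V/A = 0.161·1667.952/111.575 = 2.41 s.

2.41 seconds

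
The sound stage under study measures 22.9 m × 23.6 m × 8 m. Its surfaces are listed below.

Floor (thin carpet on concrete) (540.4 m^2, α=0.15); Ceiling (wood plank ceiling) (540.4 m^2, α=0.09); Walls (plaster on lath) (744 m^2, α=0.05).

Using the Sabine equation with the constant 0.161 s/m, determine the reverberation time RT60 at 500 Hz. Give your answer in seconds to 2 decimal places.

4.17 seconds

Equivalent absorption area: A = 540.4*0.15 + 540.4*0.09 + 744*0.05 = 166.896 m^2.
Volume V = 22.9 × 23.6 × 8 = 4323.52 m³.
Sabine: RT60 = 0.161 × 4323.52 / 166.896 = 4.17 s.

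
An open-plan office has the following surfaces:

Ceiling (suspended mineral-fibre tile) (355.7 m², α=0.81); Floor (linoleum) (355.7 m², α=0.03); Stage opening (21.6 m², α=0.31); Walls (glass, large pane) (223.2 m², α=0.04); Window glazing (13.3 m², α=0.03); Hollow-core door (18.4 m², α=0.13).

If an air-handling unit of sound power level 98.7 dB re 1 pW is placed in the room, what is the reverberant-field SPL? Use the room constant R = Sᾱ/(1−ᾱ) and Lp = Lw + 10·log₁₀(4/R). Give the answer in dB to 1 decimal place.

78.0 dB

Σ(Sᵢαᵢ) = 355.7×0.81 + 355.7×0.03 + 21.6×0.31 + 223.2×0.04 + 13.3×0.03 + 18.4×0.13 = 317.203; total area S = 987.9 m².
ᾱ = 317.203/987.9 = 0.3211; R = Sᾱ/(1−ᾱ) = 317.203/(1−0.3211) = 467.231 m².
Lp = 98.7 + 10·log₁₀(4/467.231) = 98.7 + (-20.67) = 78.0 dB.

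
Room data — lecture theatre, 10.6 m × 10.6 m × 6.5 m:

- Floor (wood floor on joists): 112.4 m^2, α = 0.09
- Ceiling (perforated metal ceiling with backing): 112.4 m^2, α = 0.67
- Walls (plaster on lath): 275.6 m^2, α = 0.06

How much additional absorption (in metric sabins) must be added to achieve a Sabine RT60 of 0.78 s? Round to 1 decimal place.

A₁ = Σ Sᵢαᵢ = 112.4×0.09 + 112.4×0.67 + 275.6×0.06 = 101.960 sabins.
V = 730.34 m³. Required absorption A₂ = 0.161 × 730.34 / 0.78 = 150.750 sabins.
Additional absorption ΔA = 150.750 − 101.960 = 48.8 sabins.

48.8 sabins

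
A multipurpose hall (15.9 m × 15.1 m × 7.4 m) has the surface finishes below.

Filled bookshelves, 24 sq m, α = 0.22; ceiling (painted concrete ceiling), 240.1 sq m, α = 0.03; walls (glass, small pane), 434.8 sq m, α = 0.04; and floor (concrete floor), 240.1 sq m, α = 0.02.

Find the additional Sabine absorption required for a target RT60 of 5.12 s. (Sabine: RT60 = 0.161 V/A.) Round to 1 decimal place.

Summing Sᵢαᵢ: 5.280 + 7.203 + 17.392 + 4.802 → A₁ = 34.677 sabins.
V = 1776.666 m³. Required absorption A₂ = 0.161 × 1776.666 / 5.12 = 55.868 sabins.
Shortfall: 55.868 − 34.677 = 21.2 sabins.

21.2 sabins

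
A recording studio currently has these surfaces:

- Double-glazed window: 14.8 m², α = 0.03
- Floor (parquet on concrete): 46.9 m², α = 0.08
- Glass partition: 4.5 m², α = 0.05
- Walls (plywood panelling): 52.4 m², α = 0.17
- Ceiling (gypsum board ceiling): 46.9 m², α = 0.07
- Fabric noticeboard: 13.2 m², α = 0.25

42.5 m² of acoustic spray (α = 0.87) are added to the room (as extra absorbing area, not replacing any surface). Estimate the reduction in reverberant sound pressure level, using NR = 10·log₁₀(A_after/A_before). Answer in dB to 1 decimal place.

A_before = Σ Sᵢαᵢ = 14.8×0.03 + 46.9×0.08 + 4.5×0.05 + 52.4×0.17 + 46.9×0.07 + 13.2×0.25 = 19.912 sabins.
Treatment contributes 42.5·0.87 = 36.975 sabins.
New total A_after = 56.887 sabins.
Reduction = 10 log₁₀(A_after/A_before) = 10 log₁₀(2.8569) = 4.6 dB.

4.6 dB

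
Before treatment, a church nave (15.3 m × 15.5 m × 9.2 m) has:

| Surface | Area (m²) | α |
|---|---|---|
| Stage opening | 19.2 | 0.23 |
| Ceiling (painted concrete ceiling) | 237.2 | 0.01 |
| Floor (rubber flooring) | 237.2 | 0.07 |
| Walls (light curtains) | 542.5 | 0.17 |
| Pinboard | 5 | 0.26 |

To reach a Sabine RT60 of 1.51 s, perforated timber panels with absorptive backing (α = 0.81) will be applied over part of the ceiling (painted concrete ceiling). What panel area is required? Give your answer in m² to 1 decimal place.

Summing Sᵢαᵢ: 4.416 + 2.372 + 16.604 + 92.225 + 1.300 → A₁ = 116.917 sabins.
V = 2181.78 m³. Target absorption A₂ = 0.161 × 2181.78 / 1.51 = 232.627 sabins.
Absorption to add: 232.627 − 116.917 = 115.710 sabins.
Each m² of panel replacing the ceiling (painted concrete ceiling) adds (0.81 − 0.01) = 0.80 sabins.
Panel area = 115.710 / 0.80 = 144.6 m².

144.6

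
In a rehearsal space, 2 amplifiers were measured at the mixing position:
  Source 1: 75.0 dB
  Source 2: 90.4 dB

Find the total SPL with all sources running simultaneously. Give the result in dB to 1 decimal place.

Σ 10^(Lᵢ/10) = 1.128e+09.
Combined level = 10 log₁₀(1.128e+09) = 90.5 dB.

90.5 dB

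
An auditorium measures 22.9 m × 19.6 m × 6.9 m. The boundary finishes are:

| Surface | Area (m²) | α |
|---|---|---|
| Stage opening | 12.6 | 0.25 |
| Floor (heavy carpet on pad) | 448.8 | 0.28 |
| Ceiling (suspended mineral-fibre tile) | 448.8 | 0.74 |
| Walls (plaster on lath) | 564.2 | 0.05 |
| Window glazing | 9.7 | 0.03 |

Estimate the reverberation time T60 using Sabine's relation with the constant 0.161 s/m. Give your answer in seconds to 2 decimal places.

1.02 s

A = Σ Sᵢαᵢ = 12.6*0.25 + 448.8*0.28 + 448.8*0.74 + 564.2*0.05 + 9.7*0.03 = 489.427 sabins.
Room volume: 3096.996 m³.
RT60 = 0.161 · V / A = 0.161 × 3096.996 / 489.427 = 1.02 s.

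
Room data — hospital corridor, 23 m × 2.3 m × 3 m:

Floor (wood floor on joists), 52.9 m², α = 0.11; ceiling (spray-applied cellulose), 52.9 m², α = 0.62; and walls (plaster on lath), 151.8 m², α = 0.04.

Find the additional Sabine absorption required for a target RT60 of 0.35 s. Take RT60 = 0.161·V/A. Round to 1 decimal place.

Total absorption A₁ = 52.9*0.11 + 52.9*0.62 + 151.8*0.04
  = 5.819 + 32.798 + 6.072 = 44.689 m² sabins.
Target A₂ = 0.161·158.7/0.35 = 73.002 sabins (V = 158.7 m³).
Shortfall: 73.002 − 44.689 = 28.3 sabins.

28.3 sabins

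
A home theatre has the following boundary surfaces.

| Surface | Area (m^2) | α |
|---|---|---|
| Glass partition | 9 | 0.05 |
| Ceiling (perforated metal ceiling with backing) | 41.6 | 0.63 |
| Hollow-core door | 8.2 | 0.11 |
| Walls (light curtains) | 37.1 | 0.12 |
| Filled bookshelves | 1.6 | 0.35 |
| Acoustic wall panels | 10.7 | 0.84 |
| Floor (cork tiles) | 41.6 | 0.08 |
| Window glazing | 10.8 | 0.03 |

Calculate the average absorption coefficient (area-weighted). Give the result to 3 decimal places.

0.282

S = Σ Sᵢ = 9 + 41.6 + 8.2 + 37.1 + 1.6 + 10.7 + 41.6 + 10.8 = 160.6 m^2.
Σ(Sᵢαᵢ) = 9*0.05 + 41.6*0.63 + 8.2*0.11 + 37.1*0.12 + 1.6*0.35 + 10.7*0.84 + 41.6*0.08 + 10.8*0.03 = 45.212.
ᾱ = 45.212 / 160.6 = 0.282.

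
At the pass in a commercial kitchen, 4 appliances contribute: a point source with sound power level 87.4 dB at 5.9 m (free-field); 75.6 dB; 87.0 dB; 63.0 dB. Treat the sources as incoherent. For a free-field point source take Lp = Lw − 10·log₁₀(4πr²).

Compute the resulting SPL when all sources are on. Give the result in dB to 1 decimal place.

87.3 dB

Source at 5.9 m: Lp = 87.4 − 10·log₁₀(4π·5.9²) = 87.4 − 10·log₁₀(437.435) = 61.0 dB.
Σ 10^(Lᵢ/10) = 5.407e+08.
Combined level = 10 log₁₀(5.407e+08) = 87.3 dB.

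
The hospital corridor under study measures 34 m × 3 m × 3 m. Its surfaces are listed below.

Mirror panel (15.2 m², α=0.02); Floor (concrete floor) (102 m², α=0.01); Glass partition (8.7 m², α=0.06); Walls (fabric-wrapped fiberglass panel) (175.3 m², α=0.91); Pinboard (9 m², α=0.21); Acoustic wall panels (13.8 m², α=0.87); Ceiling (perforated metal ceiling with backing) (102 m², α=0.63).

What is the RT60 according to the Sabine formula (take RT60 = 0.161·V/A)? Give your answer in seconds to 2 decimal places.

Equivalent absorption area: A = 15.2*0.02 + 102*0.01 + 8.7*0.06 + 175.3*0.91 + 9*0.21 + 13.8*0.87 + 102*0.63 = 239.525 m².
Volume V = 34 × 3 × 3 = 306 m³.
Sabine: RT60 = 0.161 × 306 / 239.525 = 0.21 s.

0.21 s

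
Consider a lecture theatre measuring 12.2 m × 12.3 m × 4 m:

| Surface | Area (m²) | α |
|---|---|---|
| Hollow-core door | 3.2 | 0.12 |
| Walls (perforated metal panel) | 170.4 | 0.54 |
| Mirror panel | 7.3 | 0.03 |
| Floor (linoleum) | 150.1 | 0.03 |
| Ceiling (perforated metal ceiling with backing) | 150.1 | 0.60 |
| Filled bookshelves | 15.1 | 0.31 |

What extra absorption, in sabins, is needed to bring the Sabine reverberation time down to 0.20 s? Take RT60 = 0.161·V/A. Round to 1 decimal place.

291.3 sabins

Equivalent absorption area: A₁ = 3.2·0.12 + 170.4·0.54 + 7.3·0.03 + 150.1·0.03 + 150.1·0.60 + 15.1·0.31 = 191.863 m².
For T = 0.20 s, need A₂ = 0.161·V/T = 0.161·600.24/0.20 = 483.193 sabins.
Shortfall: 483.193 − 191.863 = 291.3 sabins.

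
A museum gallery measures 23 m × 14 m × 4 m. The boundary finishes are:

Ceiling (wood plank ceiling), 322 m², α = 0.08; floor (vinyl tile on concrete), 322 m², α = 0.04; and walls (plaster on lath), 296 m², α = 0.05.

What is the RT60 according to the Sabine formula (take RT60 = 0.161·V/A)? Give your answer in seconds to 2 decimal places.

3.88 s

A = Σ Sᵢαᵢ = 322·0.08 + 322·0.04 + 296·0.05 = 53.440 sabins.
Volume V = 23 × 14 × 4 = 1288 m³.
RT60 = 0.161 · V / A = 0.161 × 1288 / 53.440 = 3.88 s.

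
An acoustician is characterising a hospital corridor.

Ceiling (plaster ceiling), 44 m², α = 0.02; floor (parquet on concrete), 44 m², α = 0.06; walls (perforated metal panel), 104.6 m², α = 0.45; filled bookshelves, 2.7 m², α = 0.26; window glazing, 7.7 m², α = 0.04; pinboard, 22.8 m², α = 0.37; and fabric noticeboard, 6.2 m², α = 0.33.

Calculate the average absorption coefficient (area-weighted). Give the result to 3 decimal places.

S = Σ Sᵢ = 44 + 44 + 104.6 + 2.7 + 7.7 + 22.8 + 6.2 = 232.0 m².
A = 44×0.02 + 44×0.06 + 104.6×0.45 + 2.7×0.26 + 7.7×0.04 + 22.8×0.37 + 6.2×0.33 = 62.082 sabins.
ᾱ = 62.082 / 232.0 = 0.268.

0.268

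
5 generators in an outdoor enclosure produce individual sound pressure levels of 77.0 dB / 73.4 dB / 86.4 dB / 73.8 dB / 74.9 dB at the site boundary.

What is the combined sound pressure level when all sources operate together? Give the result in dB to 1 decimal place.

87.5 dB

Σ 10^(Lᵢ/10) = 5.634e+08.
L_total = 10·log₁₀(5.634e+08) = 87.5 dB.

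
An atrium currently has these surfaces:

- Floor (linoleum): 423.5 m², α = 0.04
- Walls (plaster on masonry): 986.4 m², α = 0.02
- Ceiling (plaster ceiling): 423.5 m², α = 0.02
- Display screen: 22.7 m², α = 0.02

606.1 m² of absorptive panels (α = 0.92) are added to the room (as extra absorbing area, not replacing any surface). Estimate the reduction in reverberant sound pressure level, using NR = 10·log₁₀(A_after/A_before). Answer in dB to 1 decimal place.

11.2 dB

A_before = Σ Sᵢαᵢ = 423.5*0.04 + 986.4*0.02 + 423.5*0.02 + 22.7*0.02 = 45.592 sabins.
Added absorption = 606.1 × 0.92 = 557.612 sabins.
New total A_after = 603.204 sabins.
NR = 10·log₁₀(603.204/45.592) = 11.2 dB.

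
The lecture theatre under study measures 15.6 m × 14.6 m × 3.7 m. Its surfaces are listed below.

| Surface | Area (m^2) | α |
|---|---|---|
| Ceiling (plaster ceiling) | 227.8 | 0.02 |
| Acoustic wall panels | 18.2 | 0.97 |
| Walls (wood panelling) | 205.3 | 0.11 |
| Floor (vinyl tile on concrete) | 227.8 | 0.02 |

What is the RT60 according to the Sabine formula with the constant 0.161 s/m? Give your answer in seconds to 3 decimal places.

2.749 seconds

A = Σ Sᵢαᵢ = 227.8*0.02 + 18.2*0.97 + 205.3*0.11 + 227.8*0.02 = 49.349 sabins.
Volume V = 15.6 × 14.6 × 3.7 = 842.712 m³.
RT60 = 0.161 · V / A = 0.161 × 842.712 / 49.349 = 2.749 s.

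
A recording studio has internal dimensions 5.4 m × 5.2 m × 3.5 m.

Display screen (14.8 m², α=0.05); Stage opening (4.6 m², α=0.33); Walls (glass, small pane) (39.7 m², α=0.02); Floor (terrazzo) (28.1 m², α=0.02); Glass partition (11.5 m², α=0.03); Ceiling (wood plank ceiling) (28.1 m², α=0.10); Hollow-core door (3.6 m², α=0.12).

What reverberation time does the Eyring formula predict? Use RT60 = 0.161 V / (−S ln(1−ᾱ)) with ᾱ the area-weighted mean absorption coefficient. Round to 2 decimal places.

2.14 s

Total surface area S = 14.8 + 4.6 + 39.7 + 28.1 + 11.5 + 28.1 + 3.6 = 130.4 m².
Absorption A = 14.8·0.05 + 4.6·0.33 + 39.7·0.02 + 28.1·0.02 + 11.5·0.03 + 28.1·0.10 + 3.6·0.12 = 7.201 sabins.
ᾱ = 7.201 / 130.4 = 0.0552.
−S·ln(1−ᾱ) = −130.4 × ln(1 − 0.0552) = 7.404.
V = 5.4 × 5.2 × 3.5 = 98.28 m³.
RT60 = 0.161 × 98.28 / 7.404 = 2.14 s.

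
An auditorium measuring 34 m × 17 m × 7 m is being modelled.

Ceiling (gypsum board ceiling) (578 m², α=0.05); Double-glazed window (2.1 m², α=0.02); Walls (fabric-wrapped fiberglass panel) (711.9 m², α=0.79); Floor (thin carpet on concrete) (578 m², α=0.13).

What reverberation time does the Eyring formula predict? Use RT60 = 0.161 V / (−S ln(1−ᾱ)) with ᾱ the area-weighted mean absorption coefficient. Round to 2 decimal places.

0.79 sec

S = Σ Sᵢ = 1870.0 m².
Absorption A = 578·0.05 + 2.1·0.02 + 711.9·0.79 + 578·0.13 = 666.483 sabins.
Mean coefficient ᾱ = A/S = 0.3564.
−S·ln(1−ᾱ) = −1870.0 × ln(1 − 0.3564) = 824.068.
V = 34 × 17 × 7 = 4046 m³.
RT60 = 0.161 × 4046 / 824.068 = 0.79 s.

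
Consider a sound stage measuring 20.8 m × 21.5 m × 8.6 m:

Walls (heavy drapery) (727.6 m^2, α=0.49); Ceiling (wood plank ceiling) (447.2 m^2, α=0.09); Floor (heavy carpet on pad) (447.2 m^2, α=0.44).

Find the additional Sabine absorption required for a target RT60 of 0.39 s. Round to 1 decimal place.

994.1 sabins

Equivalent absorption area: A₁ = 727.6×0.49 + 447.2×0.09 + 447.2×0.44 = 593.540 m^2.
For T = 0.39 s, need A₂ = 0.161·V/T = 0.161·3845.92/0.39 = 1587.675 sabins.
Shortfall: 1587.675 − 593.540 = 994.1 sabins.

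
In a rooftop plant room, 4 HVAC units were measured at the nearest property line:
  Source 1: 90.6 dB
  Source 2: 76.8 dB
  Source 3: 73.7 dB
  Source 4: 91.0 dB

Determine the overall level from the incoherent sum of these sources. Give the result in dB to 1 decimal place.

93.9 dB

Sum in the linear (power) domain: Σ 10^(Lᵢ/10) = 10^(90.6/10) + 10^(76.8/10) + 10^(73.7/10) + 10^(91.0/10) = 2.478e+09.
Combined level = 10 log₁₀(2.478e+09) = 93.9 dB.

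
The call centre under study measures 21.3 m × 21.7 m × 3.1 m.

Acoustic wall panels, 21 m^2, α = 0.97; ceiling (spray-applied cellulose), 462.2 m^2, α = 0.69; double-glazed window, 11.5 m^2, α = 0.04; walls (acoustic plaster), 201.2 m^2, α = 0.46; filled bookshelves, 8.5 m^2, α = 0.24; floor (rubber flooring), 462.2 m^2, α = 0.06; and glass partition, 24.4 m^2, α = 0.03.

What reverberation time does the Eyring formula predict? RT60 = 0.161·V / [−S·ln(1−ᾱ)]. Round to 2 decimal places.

Total surface area S = 21 + 462.2 + 11.5 + 201.2 + 8.5 + 462.2 + 24.4 = 1191.0 m^2.
Absorption A = 21·0.97 + 462.2·0.69 + 11.5·0.04 + 201.2·0.46 + 8.5·0.24 + 462.2·0.06 + 24.4·0.03 = 462.804 sabins.
Mean coefficient ᾱ = A/S = 0.3886.
Eyring denominator: −S ln(1−ᾱ) = 585.977.
V = 21.3 × 21.7 × 3.1 = 1432.851 m³.
RT60 = 0.161 × 1432.851 / 585.977 = 0.39 s.

0.39 s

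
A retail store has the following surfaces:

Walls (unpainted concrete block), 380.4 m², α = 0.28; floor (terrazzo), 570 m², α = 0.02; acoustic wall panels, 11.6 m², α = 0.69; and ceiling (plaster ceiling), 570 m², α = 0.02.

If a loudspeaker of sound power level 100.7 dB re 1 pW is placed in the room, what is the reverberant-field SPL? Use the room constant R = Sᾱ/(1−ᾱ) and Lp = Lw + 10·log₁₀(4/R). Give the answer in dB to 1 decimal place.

Σ(Sᵢαᵢ) = 380.4×0.28 + 570×0.02 + 11.6×0.69 + 570×0.02 = 137.316; total area S = 1532.0 m².
ᾱ = 137.316/1532.0 = 0.0896; R = Sᾱ/(1−ᾱ) = 137.316/(1−0.0896) = 150.830 m².
Lp = 100.7 + 10·log₁₀(4/150.830) = 100.7 + (-15.76) = 84.9 dB.

84.9 dB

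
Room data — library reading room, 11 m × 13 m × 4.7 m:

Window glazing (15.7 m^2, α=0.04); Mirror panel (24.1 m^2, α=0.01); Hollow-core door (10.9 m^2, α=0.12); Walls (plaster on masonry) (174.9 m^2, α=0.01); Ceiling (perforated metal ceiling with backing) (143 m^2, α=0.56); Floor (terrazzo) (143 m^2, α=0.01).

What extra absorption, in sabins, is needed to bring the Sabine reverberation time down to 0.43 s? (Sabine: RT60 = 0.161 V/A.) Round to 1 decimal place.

A₁ = Σ Sᵢαᵢ = 15.7×0.04 + 24.1×0.01 + 10.9×0.12 + 174.9×0.01 + 143×0.56 + 143×0.01 = 85.436 sabins.
Target A₂ = 0.161·672.1/0.43 = 251.647 sabins (V = 672.1 m³).
ΔA = A₂ − A₁ = 251.647 − 85.436 = 166.2 sabins.

166.2 sabins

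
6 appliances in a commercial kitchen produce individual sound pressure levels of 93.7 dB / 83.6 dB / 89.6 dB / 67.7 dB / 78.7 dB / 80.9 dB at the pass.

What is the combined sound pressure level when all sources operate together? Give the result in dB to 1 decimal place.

Σ 10^(Lᵢ/10) = 3.688e+09.
L_total = 10·log₁₀(3.688e+09) = 95.7 dB.

95.7 dB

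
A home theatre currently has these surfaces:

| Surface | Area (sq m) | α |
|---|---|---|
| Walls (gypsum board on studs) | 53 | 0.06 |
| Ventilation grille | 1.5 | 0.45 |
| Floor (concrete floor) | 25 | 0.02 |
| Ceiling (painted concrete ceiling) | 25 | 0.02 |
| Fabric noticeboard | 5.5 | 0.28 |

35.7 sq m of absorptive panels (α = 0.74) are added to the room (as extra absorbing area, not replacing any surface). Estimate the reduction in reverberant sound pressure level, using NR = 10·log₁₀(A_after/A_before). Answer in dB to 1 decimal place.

7.1 dB

A_before = Σ Sᵢαᵢ = 53×0.06 + 1.5×0.45 + 25×0.02 + 25×0.02 + 5.5×0.28 = 6.395 sabins.
Added absorption = 35.7 × 0.74 = 26.418 sabins.
A_after = 6.395 + 26.418 = 32.813 sabins.
NR = 10·log₁₀(32.813/6.395) = 7.1 dB.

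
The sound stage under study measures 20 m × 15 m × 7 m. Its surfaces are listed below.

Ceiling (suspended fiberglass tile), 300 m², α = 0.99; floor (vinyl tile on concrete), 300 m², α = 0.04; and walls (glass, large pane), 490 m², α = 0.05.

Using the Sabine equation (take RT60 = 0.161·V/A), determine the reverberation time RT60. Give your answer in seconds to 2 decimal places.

1.01 sec

Equivalent absorption area: A = 300×0.99 + 300×0.04 + 490×0.05 = 333.500 m².
V = 20·15·7 = 2100 m³.
T = 0.161 V/A = 0.161·2100/333.500 = 1.01 s.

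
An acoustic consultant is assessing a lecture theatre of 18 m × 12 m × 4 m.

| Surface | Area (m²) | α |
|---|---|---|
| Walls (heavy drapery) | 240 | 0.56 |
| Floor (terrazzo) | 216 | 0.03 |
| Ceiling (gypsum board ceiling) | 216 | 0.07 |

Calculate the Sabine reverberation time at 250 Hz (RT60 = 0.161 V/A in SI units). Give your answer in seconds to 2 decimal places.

0.89 sec

Equivalent absorption area: A = 240*0.56 + 216*0.03 + 216*0.07 = 156.000 m².
Volume V = 18 × 12 × 4 = 864 m³.
RT60 = 0.161 · V / A = 0.161 × 864 / 156.000 = 0.89 s.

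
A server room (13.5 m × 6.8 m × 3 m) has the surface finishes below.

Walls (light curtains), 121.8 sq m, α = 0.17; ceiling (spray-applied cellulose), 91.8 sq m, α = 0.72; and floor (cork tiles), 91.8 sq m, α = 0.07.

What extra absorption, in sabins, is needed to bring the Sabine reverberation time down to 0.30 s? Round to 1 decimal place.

Summing Sᵢαᵢ: 20.706 + 66.096 + 6.426 → A₁ = 93.228 sabins.
V = 275.4 m³. Required absorption A₂ = 0.161 × 275.4 / 0.30 = 147.798 sabins.
Shortfall: 147.798 − 93.228 = 54.6 sabins.

54.6 sabins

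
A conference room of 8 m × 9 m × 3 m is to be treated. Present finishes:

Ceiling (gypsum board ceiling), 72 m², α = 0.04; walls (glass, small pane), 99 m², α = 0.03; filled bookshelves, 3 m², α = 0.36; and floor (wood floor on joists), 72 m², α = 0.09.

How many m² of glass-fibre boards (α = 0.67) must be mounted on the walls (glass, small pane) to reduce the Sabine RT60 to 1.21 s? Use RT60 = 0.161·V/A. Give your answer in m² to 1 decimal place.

24.0

Equivalent absorption area: A₁ = 72*0.04 + 99*0.03 + 3*0.36 + 72*0.09 = 13.410 m².
V = 216 m³. Target absorption A₂ = 0.161 × 216 / 1.21 = 28.740 sabins.
Absorption to add: 28.740 − 13.410 = 15.330 sabins.
Net gain per m²: Δα = 0.67 − 0.03 = 0.64.
Panel area = 15.330 / 0.64 = 24.0 m².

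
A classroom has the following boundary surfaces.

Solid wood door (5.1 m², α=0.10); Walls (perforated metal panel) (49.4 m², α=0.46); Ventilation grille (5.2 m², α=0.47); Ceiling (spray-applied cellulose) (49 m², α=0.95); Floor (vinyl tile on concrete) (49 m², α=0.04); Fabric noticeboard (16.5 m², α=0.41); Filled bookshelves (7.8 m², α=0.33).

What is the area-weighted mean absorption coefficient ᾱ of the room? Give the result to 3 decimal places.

S = Σ Sᵢ = 5.1 + 49.4 + 5.2 + 49 + 49 + 16.5 + 7.8 = 182.0 m².
Σ(Sᵢαᵢ) = 5.1*0.10 + 49.4*0.46 + 5.2*0.47 + 49*0.95 + 49*0.04 + 16.5*0.41 + 7.8*0.33 = 83.527.
ᾱ = 83.527 / 182.0 = 0.459.

0.459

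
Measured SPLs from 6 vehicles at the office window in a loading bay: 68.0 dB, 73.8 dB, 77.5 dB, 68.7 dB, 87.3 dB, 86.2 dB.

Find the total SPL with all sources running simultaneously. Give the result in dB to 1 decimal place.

Sum in the linear (power) domain: Σ 10^(Lᵢ/10) = 10^(68.0/10) + 10^(73.8/10) + 10^(77.5/10) + 10^(68.7/10) + 10^(87.3/10) + 10^(86.2/10) = 1.048e+09.
Combined level = 10 log₁₀(1.048e+09) = 90.2 dB.

90.2 dB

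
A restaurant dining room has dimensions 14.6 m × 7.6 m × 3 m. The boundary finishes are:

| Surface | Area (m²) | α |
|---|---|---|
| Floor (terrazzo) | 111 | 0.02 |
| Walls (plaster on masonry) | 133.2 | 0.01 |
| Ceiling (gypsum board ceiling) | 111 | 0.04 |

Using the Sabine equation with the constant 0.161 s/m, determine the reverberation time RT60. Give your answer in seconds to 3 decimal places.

6.706 seconds

Total absorption A = 111*0.02 + 133.2*0.01 + 111*0.04
  = 2.220 + 1.332 + 4.440 = 7.992 m² sabins.
Volume V = 14.6 × 7.6 × 3 = 332.88 m³.
T = 0.161 V/A = 0.161·332.88/7.992 = 6.706 s.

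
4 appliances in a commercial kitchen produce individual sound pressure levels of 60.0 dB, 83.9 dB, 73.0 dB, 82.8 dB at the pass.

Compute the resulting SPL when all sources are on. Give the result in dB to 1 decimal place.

86.6 dB

Converting to relative power and adding: 10^(60.0/10) + 10^(83.9/10) + 10^(73.0/10) + 10^(82.8/10) = 4.57e+08.
Back to dB: 10·log₁₀ Σ = 86.6 dB.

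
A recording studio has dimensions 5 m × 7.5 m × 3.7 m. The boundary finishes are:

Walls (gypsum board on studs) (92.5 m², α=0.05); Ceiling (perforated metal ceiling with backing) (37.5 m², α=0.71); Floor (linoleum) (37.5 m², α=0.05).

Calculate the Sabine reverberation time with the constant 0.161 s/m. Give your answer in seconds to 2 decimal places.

Total absorption A = 92.5·0.05 + 37.5·0.71 + 37.5·0.05
  = 4.625 + 26.625 + 1.875 = 33.125 m² sabins.
Room volume: 138.75 m³.
Sabine: RT60 = 0.161 × 138.75 / 33.125 = 0.67 s.

0.67 s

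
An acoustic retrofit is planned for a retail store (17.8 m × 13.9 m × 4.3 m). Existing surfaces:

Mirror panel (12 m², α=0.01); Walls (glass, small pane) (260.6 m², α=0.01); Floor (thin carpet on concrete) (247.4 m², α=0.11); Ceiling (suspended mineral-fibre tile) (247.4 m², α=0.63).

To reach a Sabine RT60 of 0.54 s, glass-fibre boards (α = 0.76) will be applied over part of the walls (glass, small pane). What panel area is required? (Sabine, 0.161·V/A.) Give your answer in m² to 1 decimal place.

175.2

A₁ = Σ Sᵢαᵢ = 12*0.01 + 260.6*0.01 + 247.4*0.11 + 247.4*0.63 = 185.802 sabins.
Required A₂ = 0.161·1063.906/0.54 = 317.202 sabins.
ΔA needed = 317.202 − 185.802 = 131.400 sabins.
Net gain per m²: Δα = 0.76 − 0.01 = 0.75.
Area = ΔA/Δα = 131.400/0.75 = 175.2 m².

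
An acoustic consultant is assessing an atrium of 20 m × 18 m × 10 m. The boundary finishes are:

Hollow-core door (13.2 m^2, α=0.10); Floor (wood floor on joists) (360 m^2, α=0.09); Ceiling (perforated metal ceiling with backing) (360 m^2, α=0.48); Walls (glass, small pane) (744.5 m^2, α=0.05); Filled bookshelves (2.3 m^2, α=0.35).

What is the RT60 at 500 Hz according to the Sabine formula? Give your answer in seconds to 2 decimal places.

Total absorption A = 13.2×0.10 + 360×0.09 + 360×0.48 + 744.5×0.05 + 2.3×0.35
  = 1.320 + 32.400 + 172.800 + 37.225 + 0.805 = 244.550 m^2 sabins.
V = 20·18·10 = 3600 m³.
Sabine: RT60 = 0.161 × 3600 / 244.550 = 2.37 s.

2.37 s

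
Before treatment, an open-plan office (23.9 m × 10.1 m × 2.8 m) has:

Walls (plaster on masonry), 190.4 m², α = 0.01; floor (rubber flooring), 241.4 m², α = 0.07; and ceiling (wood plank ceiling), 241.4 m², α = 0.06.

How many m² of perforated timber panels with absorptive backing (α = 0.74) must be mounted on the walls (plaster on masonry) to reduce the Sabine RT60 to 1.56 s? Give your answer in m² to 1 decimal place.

50.0

Total absorption A₁ = 190.4·0.01 + 241.4·0.07 + 241.4·0.06
  = 1.904 + 16.898 + 14.484 = 33.286 m² sabins.
V = 675.892 m³. Target absorption A₂ = 0.161 × 675.892 / 1.56 = 69.756 sabins.
ΔA needed = 69.756 − 33.286 = 36.470 sabins.
Each m² of panel replacing the walls (plaster on masonry) adds (0.74 − 0.01) = 0.73 sabins.
Panel area = 36.470 / 0.73 = 50.0 m².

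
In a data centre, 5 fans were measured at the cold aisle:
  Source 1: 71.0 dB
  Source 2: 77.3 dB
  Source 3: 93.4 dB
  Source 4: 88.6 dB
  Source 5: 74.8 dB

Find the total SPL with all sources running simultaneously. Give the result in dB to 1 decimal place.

94.8 dB

Sum in the linear (power) domain: Σ 10^(Lᵢ/10) = 10^(71.0/10) + 10^(77.3/10) + 10^(93.4/10) + 10^(88.6/10) + 10^(74.8/10) = 3.009e+09.
L_total = 10·log₁₀(3.009e+09) = 94.8 dB.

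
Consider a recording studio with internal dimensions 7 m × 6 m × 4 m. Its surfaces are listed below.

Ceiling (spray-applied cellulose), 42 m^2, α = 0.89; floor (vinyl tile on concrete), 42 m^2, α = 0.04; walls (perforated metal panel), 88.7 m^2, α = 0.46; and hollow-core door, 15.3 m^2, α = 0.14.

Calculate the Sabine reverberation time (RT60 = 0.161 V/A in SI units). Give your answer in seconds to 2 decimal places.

0.33 sec

A = Σ Sᵢαᵢ = 42×0.89 + 42×0.04 + 88.7×0.46 + 15.3×0.14 = 82.004 sabins.
Volume V = 7 × 6 × 4 = 168 m³.
Sabine: RT60 = 0.161 × 168 / 82.004 = 0.33 s.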